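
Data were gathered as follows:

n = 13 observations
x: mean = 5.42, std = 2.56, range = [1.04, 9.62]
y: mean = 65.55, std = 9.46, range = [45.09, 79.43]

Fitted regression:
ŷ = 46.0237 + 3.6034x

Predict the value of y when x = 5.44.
ŷ = 65.6262

To predict y for x = 5.44, substitute into the regression equation:

ŷ = 46.0237 + 3.6034 × 5.44
ŷ = 46.0237 + 19.6025
ŷ = 65.6262

This is a point prediction; actual observations scatter around it by roughly the residual standard deviation.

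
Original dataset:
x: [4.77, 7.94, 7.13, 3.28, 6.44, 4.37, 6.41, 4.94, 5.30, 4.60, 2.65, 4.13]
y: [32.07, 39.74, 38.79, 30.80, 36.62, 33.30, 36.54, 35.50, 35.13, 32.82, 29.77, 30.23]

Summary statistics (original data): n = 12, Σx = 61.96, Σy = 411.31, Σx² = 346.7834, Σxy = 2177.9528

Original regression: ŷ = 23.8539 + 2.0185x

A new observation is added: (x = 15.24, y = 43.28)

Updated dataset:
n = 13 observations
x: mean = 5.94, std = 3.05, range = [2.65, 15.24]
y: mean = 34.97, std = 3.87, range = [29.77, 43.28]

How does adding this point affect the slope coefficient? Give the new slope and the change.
The slope changes from 2.0185 to 1.1441 (change of -0.8744, or -43.3%).

The new point has HIGH LEVERAGE: x = 15.24 is far from the original mean x̄ = 61.96/12 ≈ 5.16 (original range [2.65, 7.94]).

Step 1: Update the sums with the new point (n goes from 12 to 13)
Σx  = 61.96 + 15.24 = 77.20
Σy  = 411.31 + 43.28 = 454.59
Σx² = 346.7834 + 15.24² = 346.7834 + 232.2576 = 579.0410
Σxy = 2177.9528 + 15.24×43.28 = 2177.9528 + 659.5872 = 2837.5400

Step 2: Recompute the slope with b₁ = (nΣxy − ΣxΣy) / (nΣx² − (Σx)²)
Numerator   = 13×2837.5400 − 77.20×454.59 = 36888.0200 − 35094.3480 = 1793.6720
Denominator = 13×579.0410 − 77.20² = 7527.5330 − 5959.8400 = 1567.6930
b₁(new) = 1793.6720 / 1567.6930 = 1.1441

(Same formula on the original sums: (12×2177.9528 − 61.96×411.31) / (12×346.7834 − 61.96²) = 650.6660 / 322.3592 = 2.0185, matching the given fit.)

Step 3: Change in slope
Δβ₁ = 1.1441 − 2.0185 = -0.8744
Relative change = -0.8744 / 2.0185 × 100% = -43.3%
→ the slope decreases when the point is added.

Because the point sits below the extension of the original line at a high-leverage x, it tilts the fit down.
In practice: examine leverage (hᵢ) and Cook's distance rather than deleting it automatically.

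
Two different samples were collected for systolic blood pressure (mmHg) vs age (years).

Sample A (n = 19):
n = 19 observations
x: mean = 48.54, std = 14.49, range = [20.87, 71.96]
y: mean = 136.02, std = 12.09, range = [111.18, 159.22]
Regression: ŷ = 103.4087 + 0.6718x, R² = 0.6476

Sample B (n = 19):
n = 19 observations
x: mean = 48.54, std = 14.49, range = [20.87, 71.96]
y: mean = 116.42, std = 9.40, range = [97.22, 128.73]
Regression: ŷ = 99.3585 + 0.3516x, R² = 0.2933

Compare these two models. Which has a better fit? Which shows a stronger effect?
Model A has the better fit (R² = 0.6476 vs 0.2933). Model A shows the stronger effect (|β₁| = 0.6718 vs 0.3516).

Model Comparison:

Goodness of fit (R²):
- Model A: R² = 0.6476 → 64.76% of variance in blood pressure explained
- Model B: R² = 0.2933 → 29.33% of variance in blood pressure explained
- 0.6476 > 0.2933 → Model A has the better fit

Effect size (slope magnitude):
- Model A: β₁ = 0.6718 → predicted blood pressure rises 0.6718 mmHg per additional year of age
- Model B: β₁ = 0.3516 → predicted blood pressure rises 0.3516 mmHg per additional year of age
- |0.6718| > |0.3516| → Model A shows the stronger marginal effect

Notes:
- R² measures how tightly points cluster around the line; β₁ measures how steep the line is — they answer different questions.
- The two samples could reflect different populations, time periods, or measurement quality.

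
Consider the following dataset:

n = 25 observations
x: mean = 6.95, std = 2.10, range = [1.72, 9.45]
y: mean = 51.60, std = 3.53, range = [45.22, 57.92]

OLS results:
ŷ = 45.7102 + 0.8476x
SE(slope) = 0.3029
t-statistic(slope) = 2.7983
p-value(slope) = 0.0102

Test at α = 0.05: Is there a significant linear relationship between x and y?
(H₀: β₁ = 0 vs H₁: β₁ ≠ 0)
Since p-value = 0.0102 < α = 0.05, reject H₀ — the slope is significantly different from 0.

Hypothesis test for the slope coefficient:

H₀: β₁ = 0 (no linear relationship)
H₁: β₁ ≠ 0 (linear relationship exists)

Test statistic: t = β̂₁ / SE(β̂₁) = 0.8476 / 0.3029 = 2.7983

The p-value (0.0102) is the probability, under H₀, of a t-statistic at least as extreme as |t| = 2.7983 (two-sided, df = n − 2 = 23).

Decision rule: reject H₀ if p-value < α.
p-value = 0.0102 < α = 0.05 → reject H₀.

Conclusion: the linear association between x and y is significant at the 5% level.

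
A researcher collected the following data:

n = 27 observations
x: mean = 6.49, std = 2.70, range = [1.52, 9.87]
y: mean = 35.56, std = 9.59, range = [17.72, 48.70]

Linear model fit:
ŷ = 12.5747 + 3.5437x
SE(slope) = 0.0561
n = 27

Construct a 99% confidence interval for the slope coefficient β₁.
The 99% CI for β₁ is (3.3873, 3.7001)

Confidence interval for the slope:

The 99% CI for β₁ is: β̂₁ ± t*(α/2, n-2) × SE(β̂₁)

Step 1: Find critical t-value
- Confidence level = 0.99
- Degrees of freedom = n - 2 = 27 - 2 = 25
- t*(α/2, 25) = 2.7874

Step 2: Calculate margin of error
Margin = 2.7874 × 0.0561 = 0.1564

Step 3: Construct interval
CI = 3.5437 ± 0.1564
CI = (3.3873, 3.7001)

Interpretation: We are 99% confident that the true slope β₁ lies between 3.3873 and 3.7001.
Both endpoints are positive, so the data support a genuinely positive slope at this confidence level.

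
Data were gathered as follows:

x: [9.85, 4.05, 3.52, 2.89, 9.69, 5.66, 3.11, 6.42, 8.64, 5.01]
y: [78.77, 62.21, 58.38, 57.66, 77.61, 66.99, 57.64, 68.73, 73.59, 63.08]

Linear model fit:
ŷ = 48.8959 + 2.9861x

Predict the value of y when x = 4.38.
ŷ = 61.9750

To predict y for x = 4.38, substitute into the regression equation:

ŷ = 48.8959 + 2.9861 × 4.38
ŷ = 48.8959 + 13.0791
ŷ = 61.9750

This is the fitted mean response at that x — an individual observation would come with a wider prediction interval.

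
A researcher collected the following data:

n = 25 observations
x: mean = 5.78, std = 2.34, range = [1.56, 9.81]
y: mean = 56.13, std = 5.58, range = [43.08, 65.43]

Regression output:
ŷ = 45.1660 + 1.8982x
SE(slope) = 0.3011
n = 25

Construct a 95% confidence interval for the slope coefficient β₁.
The 95% CI for β₁ is (1.2753, 2.5211)

Confidence interval for the slope:

The 95% CI for β₁ is: β̂₁ ± t*(α/2, n-2) × SE(β̂₁)

Step 1: Find critical t-value
- Confidence level = 0.95
- Degrees of freedom = n - 2 = 25 - 2 = 23
- t*(α/2, 23) = 2.0687

Step 2: Calculate margin of error
Margin = 2.0687 × 0.3011 = 0.6229

Step 3: Construct interval
CI = 1.8982 ± 0.6229
CI = (1.2753, 2.5211)

Interpretation: each one-unit increase in x is associated with a change in mean y of between 1.2753 and 2.5211, with 95% confidence.
Since 0 is outside the interval, a two-sided test at α = 0.05 would reject H₀: β₁ = 0.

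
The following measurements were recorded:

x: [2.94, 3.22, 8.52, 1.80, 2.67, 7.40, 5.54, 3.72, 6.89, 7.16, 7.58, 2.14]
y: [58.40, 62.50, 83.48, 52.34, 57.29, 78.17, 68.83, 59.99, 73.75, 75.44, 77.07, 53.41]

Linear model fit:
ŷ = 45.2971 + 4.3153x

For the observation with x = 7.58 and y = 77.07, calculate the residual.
Residual = -0.9371

The residual is the difference between the actual value and the predicted value:

Residual = y - ŷ

Step 1: Calculate predicted value
ŷ = 45.2971 + 4.3153 × 7.58
ŷ = 78.0071

Step 2: Calculate residual
Residual = 77.07 - 78.0071
Residual = -0.9371

The residual is negative, so the observed y = 77.07 sits below the regression line (the line overestimates it by 0.9371).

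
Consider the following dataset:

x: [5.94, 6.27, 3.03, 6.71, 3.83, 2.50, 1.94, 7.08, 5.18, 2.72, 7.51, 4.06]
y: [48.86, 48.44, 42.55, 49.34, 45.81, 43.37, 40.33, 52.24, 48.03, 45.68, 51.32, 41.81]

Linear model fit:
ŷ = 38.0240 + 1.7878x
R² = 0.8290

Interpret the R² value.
R² = 0.8290 means 82.90% of the variation in y is explained by the linear relationship with x. This indicates a strong fit.

R² = 1 − SS_res/SS_tot compares the residual scatter to the total scatter of y about its mean.

Here R² = 0.8290:
- Explained: 82.90% of the variation in y
- Unexplained (residual): 100% − 82.90% = 17.10%
- Rule of thumb (below 0.3 weak; 0.3 to below 0.7 moderate; 0.7 and above strong) → strong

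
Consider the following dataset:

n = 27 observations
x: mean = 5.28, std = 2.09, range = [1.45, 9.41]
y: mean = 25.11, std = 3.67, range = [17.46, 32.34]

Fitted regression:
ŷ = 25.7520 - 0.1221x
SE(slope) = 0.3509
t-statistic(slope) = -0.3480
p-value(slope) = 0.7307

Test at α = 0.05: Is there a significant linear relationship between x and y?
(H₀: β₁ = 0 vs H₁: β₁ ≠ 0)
p-value = 0.7307 ≥ α = 0.05, so we fail to reject H₀. The relationship is not significant.

Hypothesis test for the slope coefficient:

H₀: β₁ = 0 (no linear relationship)
H₁: β₁ ≠ 0 (linear relationship exists)

Test statistic: t = β̂₁ / SE(β̂₁) = -0.1221 / 0.3509 = -0.3480

With df = 25, the two-sided p-value for |t| = 0.3480 is 0.7307.

Decision rule: reject H₀ if p-value < α.
p-value = 0.7307 ≥ α = 0.05 → fail to reject H₀.

There is not sufficient evidence at the 5% significance level to conclude that a linear relationship exists between x and y.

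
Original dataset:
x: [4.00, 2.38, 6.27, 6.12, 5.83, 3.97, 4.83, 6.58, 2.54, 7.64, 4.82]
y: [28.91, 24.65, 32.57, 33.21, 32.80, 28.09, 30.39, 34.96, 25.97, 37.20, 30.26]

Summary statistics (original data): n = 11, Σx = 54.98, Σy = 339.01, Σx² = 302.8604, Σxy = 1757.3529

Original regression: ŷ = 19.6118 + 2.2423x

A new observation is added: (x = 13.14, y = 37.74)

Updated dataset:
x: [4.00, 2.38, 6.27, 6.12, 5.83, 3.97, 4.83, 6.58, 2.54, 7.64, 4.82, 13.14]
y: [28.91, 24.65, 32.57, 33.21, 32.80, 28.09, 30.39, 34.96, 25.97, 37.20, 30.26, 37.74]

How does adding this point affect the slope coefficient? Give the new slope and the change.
New slope β₁ = 1.2899 versus 2.2423 before: a change of -0.9524 (-42.5%).

The new point has HIGH LEVERAGE: x = 13.14 is far from the original mean x̄ = 54.98/11 ≈ 5.00 (original range [2.38, 7.64]).

Step 1: Update the sums with the new point (n goes from 11 to 12)
Σx  = 54.98 + 13.14 = 68.12
Σy  = 339.01 + 37.74 = 376.75
Σx² = 302.8604 + 13.14² = 302.8604 + 172.6596 = 475.5200
Σxy = 1757.3529 + 13.14×37.74 = 1757.3529 + 495.9036 = 2253.2565

Step 2: Recompute the slope with b₁ = (nΣxy − ΣxΣy) / (nΣx² − (Σx)²)
Numerator   = 12×2253.2565 − 68.12×376.75 = 27039.0780 − 25664.2100 = 1374.8680
Denominator = 12×475.5200 − 68.12² = 5706.2400 − 4640.3344 = 1065.9056
b₁(new) = 1374.8680 / 1065.9056 = 1.2899

(Same formula on the original sums: (11×1757.3529 − 54.98×339.01) / (11×302.8604 − 54.98²) = 692.1121 / 308.6640 = 2.2423, matching the given fit.)

Step 3: Change in slope
Δβ₁ = 1.2899 − 2.2423 = -0.9524
Relative change = -0.9524 / 2.2423 × 100% = -42.5%
→ the slope decreases when the point is added.

A high-leverage point only changes the slope if it is off the original line; here y = 37.74 is below the original trend, so the slope decreases.
In practice: refit with and without it and report both if conclusions differ.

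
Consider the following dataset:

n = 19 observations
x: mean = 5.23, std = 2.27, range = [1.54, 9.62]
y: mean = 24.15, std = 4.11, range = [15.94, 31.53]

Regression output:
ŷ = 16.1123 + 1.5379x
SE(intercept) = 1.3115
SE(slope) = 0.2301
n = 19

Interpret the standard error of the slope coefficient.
The slope 1.5379 is pinned down to within about ±0.2301 (one SE) by these data — relative uncertainty 15.0%, i.e. precise.

What SE measures:
- The standard error quantifies the sampling variability of the coefficient estimate
- It is the estimated standard deviation of β̂₁ across hypothetical repeated samples of the same size
- Smaller SE → more precise estimate

Relative precision:
- SE / |β̂₁| = 0.2301 / 1.5379 = 15.0%
- Rule of thumb (under 20%: precise; 20% to under 50%: moderately precise; 50% or more: imprecise) → precise

Link to interval estimation: a confidence interval for β₁ is β̂₁ ± t* × 0.2301, so SE sets the half-width per unit of t*.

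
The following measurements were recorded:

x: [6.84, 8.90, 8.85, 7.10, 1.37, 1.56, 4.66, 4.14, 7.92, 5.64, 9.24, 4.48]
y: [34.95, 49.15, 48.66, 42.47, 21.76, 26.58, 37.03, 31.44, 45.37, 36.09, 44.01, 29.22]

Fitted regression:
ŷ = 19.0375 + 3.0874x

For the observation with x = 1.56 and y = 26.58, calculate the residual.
Residual = 2.7262

The residual is the difference between the actual value and the predicted value:

Residual = y - ŷ

Step 1: Calculate predicted value
ŷ = 19.0375 + 3.0874 × 1.56
ŷ = 23.8538

Step 2: Calculate residual
Residual = 26.58 - 23.8538
Residual = 2.7262

The residual is positive, so the observed y = 26.58 sits above the regression line (the line underestimates it by 2.7262).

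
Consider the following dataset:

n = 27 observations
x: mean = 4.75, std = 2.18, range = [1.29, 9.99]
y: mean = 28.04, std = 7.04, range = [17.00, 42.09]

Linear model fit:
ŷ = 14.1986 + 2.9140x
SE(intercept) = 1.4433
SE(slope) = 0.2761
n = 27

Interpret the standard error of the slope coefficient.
SE(slope) = 0.2761 measures the uncertainty in the estimated slope. The coefficient is estimated precisely (SE/|β̂₁| = 9.5%).

SE(β̂₁) = s / √Sxx, where s is the residual standard deviation and Sxx = Σ(x − x̄)². It is the yardstick for how far β̂₁ = 2.9140 could plausibly be from the true slope.

Relative precision:
- SE / |β̂₁| = 0.2761 / 2.9140 = 9.5%
- Rule of thumb (under 20%: precise; 20% to under 50%: moderately precise; 50% or more: imprecise) → precise

Link to the t-test: t = β̂₁ / SE(β̂₁) = 2.9140 / 0.2761 = 10.5541, the statistic for H₀: β₁ = 0.

What drives SE(β̂₁): wider spread of x values → smaller SE; more residual scatter → larger SE; larger n (here n = 27) → smaller SE.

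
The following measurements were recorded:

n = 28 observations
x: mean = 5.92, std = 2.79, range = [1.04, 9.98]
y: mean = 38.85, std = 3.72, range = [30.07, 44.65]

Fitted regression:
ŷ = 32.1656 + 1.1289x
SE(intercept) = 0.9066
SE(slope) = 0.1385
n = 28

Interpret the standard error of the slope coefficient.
The slope 1.1289 is pinned down to within about ±0.1385 (one SE) by these data — relative uncertainty 12.3%, i.e. precise.

SE(β̂₁) = 0.1385 says: if we drew many samples of n = 28 from the same population and refit each time, the fitted slopes would scatter with a standard deviation of roughly 0.1385 around the true β₁.

Relative precision:
- SE / |β̂₁| = 0.1385 / 1.1289 = 12.3%
- Rule of thumb (under 20%: precise; 20% to under 50%: moderately precise; 50% or more: imprecise) → precise

Rough 95% range (±2 SE): 1.1289 ± 0.2770 → (0.8519, 1.4059).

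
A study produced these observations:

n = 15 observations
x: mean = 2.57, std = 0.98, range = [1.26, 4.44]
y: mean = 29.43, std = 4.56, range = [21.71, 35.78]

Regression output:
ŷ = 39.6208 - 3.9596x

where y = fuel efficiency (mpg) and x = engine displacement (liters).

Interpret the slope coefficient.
An increase of one liter in engine displacement is associated with a 3.9596 mpg decrease in predicted fuel efficiency.

The slope coefficient β₁ = -3.9596 represents the marginal effect of engine displacement on fuel efficiency.

Interpretation:
- Engine displacement up by 1 liter → predicted fuel efficiency decreases by 3.9596 mpg
- The effect is assumed constant over the observed range of x (linearity)
- The sign (−) gives the direction; the magnitude 3.9596 gives the size of the effect per liter

(β₀ = 39.6208 is the fitted value at x = 0 and is not part of the slope interpretation.)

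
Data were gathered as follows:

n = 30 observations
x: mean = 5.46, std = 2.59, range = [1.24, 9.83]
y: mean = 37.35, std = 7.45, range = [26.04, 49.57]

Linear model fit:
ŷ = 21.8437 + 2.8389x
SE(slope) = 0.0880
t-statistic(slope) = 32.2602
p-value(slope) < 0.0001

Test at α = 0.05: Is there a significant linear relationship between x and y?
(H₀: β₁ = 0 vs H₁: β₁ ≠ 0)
Since p-value < 0.0001 < α = 0.05, reject H₀ — the slope is significantly different from 0.

Hypothesis test for the slope coefficient:

H₀: β₁ = 0 (no linear relationship)
H₁: β₁ ≠ 0 (linear relationship exists)

Test statistic: t = β̂₁ / SE(β̂₁) = 2.8389 / 0.0880 = 32.2602

The p-value (<0.0001) is the probability, under H₀, of a t-statistic at least as extreme as |t| = 32.2602 (two-sided, df = n − 2 = 28).

Decision rule: reject H₀ if p-value < α.
p-value < 0.0001 < α = 0.05 → reject H₀.

There is sufficient evidence at the 5% significance level to conclude that a linear relationship exists between x and y.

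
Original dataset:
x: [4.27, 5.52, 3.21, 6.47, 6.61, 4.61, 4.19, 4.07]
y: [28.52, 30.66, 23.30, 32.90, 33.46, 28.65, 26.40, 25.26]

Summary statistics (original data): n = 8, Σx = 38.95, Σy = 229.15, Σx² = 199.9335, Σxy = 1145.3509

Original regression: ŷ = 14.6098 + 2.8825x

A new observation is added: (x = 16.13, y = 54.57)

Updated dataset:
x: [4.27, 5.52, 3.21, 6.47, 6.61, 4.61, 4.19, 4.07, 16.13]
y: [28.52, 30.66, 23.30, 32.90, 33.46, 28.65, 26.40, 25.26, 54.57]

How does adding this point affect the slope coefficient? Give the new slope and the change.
Adding the point moves β₁ from 2.8825 to 2.3508, i.e. it decreases by 0.5317 (-18.4%).

x = 16.13 lies well outside the original x-range [3.21, 6.61] (x̄ ≈ 4.87), so this observation has high leverage and can move the slope substantially.

Step 1: Update the sums with the new point (n goes from 8 to 9)
Σx  = 38.95 + 16.13 = 55.08
Σy  = 229.15 + 54.57 = 283.72
Σx² = 199.9335 + 16.13² = 199.9335 + 260.1769 = 460.1104
Σxy = 1145.3509 + 16.13×54.57 = 1145.3509 + 880.2141 = 2025.5650

Step 2: Recompute the slope with b₁ = (nΣxy − ΣxΣy) / (nΣx² − (Σx)²)
Numerator   = 9×2025.5650 − 55.08×283.72 = 18230.0850 − 15627.2976 = 2602.7874
Denominator = 9×460.1104 − 55.08² = 4140.9936 − 3033.8064 = 1107.1872
b₁(new) = 2602.7874 / 1107.1872 = 2.3508

(Same formula on the original sums: (8×1145.3509 − 38.95×229.15) / (8×199.9335 − 38.95²) = 237.4147 / 82.3655 = 2.8825, matching the given fit.)

Step 3: Change in slope
Δβ₁ = 2.3508 − 2.8825 = -0.5317
Relative change = -0.5317 / 2.8825 × 100% = -18.4%
→ the slope decreases when the point is added.

A high-leverage point only changes the slope if it is off the original line; here y = 54.57 is below the original trend, so the slope decreases.
In practice: examine leverage (hᵢ) and Cook's distance rather than deleting it automatically; refit with and without it and report both if conclusions differ.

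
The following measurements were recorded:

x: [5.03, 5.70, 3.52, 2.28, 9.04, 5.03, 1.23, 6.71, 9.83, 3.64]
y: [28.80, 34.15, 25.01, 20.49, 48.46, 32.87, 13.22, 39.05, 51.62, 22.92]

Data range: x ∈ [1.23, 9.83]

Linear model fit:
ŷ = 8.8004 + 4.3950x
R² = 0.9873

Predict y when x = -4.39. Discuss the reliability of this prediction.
ŷ = -10.4937 (extrapolation — x = -4.39 lies outside [1.23, 9.83], so reliability is low).

Prediction calculation:
ŷ = 8.8004 + 4.3950 × (-4.39)
ŷ = -10.4937

Reliability:
- Data range: x ∈ [1.23, 9.83]
- Prediction point: x = -4.39 is 5.62 units below the observed range → this is EXTRAPOLATION, not interpolation

Why that matters here:
- Real relationships often flatten, saturate, or turn nonlinear at extremes
- There are no observations near this x to validate the fitted line there
- The standard error of prediction grows with (x − x̄)², and x = -4.39 is far from x̄ = 5.20

Report the number if required, but flag clearly that it is an extrapolation.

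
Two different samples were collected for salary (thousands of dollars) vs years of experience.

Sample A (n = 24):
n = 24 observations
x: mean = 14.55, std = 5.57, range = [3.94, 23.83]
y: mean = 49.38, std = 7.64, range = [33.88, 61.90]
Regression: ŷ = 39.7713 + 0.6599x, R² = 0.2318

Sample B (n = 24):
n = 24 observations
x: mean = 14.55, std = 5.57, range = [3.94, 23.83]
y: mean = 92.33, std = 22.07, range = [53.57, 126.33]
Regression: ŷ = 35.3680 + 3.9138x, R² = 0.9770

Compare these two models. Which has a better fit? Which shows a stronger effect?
Model B has the better fit (R² = 0.9770 vs 0.2318). Model B shows the stronger effect (|β₁| = 3.9138 vs 0.6599).

Model Comparison:

Which explains more variance? (R²)
- Model A: R² = 0.2318 → 23.18% of variance in salary explained
- Model B: R² = 0.9770 → 97.70% of variance in salary explained
- 0.9770 > 0.2318 → Model B has the better fit

Effect size (slope magnitude):
- Model A: β₁ = 0.6599 → predicted salary rises 0.6599 thousand dollars per additional year of experience
- Model B: β₁ = 3.9138 → predicted salary rises 3.9138 thousand dollars per additional year of experience
- |0.6599| < |3.9138| → Model B shows the stronger marginal effect

Notes:
- A better fit (higher R²) doesn't necessarily mean a more important relationship.
- A steeper slope doesn't make a better model if the scatter around the line is large.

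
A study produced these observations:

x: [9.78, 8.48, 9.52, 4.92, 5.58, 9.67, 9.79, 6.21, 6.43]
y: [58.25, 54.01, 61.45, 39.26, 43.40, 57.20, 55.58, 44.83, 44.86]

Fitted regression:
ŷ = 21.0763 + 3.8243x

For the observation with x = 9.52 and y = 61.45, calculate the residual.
Residual = 3.9664

The residual is the difference between the actual value and the predicted value:

Residual = y - ŷ

Step 1: Calculate predicted value
ŷ = 21.0763 + 3.8243 × 9.52
ŷ = 57.4836

Step 2: Calculate residual
Residual = 61.45 - 57.4836
Residual = 3.9664

Sign check: y > ŷ, so the point is above the line and the fit underestimates here.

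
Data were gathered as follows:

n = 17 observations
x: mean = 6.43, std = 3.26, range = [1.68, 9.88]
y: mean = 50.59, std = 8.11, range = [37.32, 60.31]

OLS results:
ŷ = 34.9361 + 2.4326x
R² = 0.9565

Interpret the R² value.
About 95.65% of the variability in y is accounted for by the regression on x (R² = 0.9565) — a strong linear fit.

The coefficient of determination R² is the fraction of the total variation in y that the fitted line accounts for.

Here R² = 0.9565:
- Explained: 95.65% of the variation in y
- Unexplained (residual): 100% − 95.65% = 4.35%
- Rule of thumb (below 0.3 weak; 0.3 to below 0.7 moderate; 0.7 and above strong) → strong

Note: R² says nothing about causation, and a high R² does not by itself mean the linear form is appropriate — check the residuals.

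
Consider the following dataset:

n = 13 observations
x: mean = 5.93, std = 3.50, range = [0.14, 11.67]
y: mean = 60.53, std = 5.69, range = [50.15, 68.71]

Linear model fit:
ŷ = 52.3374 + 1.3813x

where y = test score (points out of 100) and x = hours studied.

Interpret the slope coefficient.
An increase of one hour in study time is associated with a 1.3813 points increase in predicted test score.

The slope β₁ = 1.3813 gives the rate at which the fitted test score changes with study time.

Interpretation:
- Study time up by 1 hour → predicted test score increases by 1.3813 points
- This is a linear approximation: the same per-unit change is assumed across the whole observed x range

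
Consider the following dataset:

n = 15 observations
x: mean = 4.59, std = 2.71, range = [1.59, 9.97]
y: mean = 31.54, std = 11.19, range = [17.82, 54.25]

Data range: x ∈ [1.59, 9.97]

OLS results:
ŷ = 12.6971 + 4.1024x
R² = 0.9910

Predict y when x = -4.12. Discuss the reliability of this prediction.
ŷ = -4.2048, but this is extrapolation (below the data range [1.59, 9.97]) and may be unreliable.

Prediction calculation:
ŷ = 12.6971 + 4.1024 × (-4.12)
ŷ = -4.2048

Reliability:
- Data range: x ∈ [1.59, 9.97]
- Prediction point: x = -4.12 is 5.71 units below the observed range → this is EXTRAPOLATION, not interpolation

Why that matters here:
- The linear relationship may not hold outside the observed range
- The standard error of prediction grows with (x − x̄)², and x = -4.12 is far from x̄ = 4.59

A defensible statement: 'if the linear trend continued to x = -4.12, y would be about -4.2048' — the premise is untested.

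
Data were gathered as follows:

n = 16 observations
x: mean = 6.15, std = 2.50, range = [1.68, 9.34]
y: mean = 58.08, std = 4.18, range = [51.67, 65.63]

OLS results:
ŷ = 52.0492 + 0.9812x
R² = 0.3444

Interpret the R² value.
R² = 0.3444 means 34.44% of the variation in y is explained by the linear relationship with x. This indicates a moderate fit.

The coefficient of determination R² is the fraction of the total variation in y that the fitted line accounts for.

Here R² = 0.3444:
- Explained: 34.44% of the variation in y
- Unexplained (residual): 100% − 34.44% = 65.56%
- Rule of thumb (below 0.3 weak; 0.3 to below 0.7 moderate; 0.7 and above strong) → moderate

Equivalently, for simple linear regression R² = r², so |r| = √0.3444 ≈ 0.5869.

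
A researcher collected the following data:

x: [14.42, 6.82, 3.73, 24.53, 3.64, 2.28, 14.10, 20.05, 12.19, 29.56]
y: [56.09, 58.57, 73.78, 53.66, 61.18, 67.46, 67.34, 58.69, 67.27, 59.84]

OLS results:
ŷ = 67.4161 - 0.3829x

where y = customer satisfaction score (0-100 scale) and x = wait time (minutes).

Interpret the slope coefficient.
On average, satisfaction score is about 0.3829 points lower for every extra minute of wait time.

The slope β₁ = -0.3829 gives the rate at which the fitted satisfaction score changes with wait time.

Interpretation:
- Wait time up by 1 minute → predicted satisfaction score decreases by 0.3829 points
- This is a linear approximation: the same per-unit change is assumed across the whole observed x range
- The slope describes association in these data, not necessarily a causal effect

The intercept β₀ = 67.4161 is the predicted satisfaction score when wait time = 0; since the smallest observed x is 2.28, this is an extrapolation and mainly anchors the line.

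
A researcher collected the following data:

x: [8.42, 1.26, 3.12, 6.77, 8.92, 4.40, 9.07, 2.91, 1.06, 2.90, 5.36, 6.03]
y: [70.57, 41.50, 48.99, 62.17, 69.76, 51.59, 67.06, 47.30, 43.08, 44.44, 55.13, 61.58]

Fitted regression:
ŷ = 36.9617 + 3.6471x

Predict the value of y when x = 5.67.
ŷ = 57.6408

To predict y for x = 5.67, substitute into the regression equation:

ŷ = 36.9617 + 3.6471 × 5.67
ŷ = 36.9617 + 20.6791
ŷ = 57.6408

This is a point prediction; actual observations scatter around it by roughly the residual standard deviation.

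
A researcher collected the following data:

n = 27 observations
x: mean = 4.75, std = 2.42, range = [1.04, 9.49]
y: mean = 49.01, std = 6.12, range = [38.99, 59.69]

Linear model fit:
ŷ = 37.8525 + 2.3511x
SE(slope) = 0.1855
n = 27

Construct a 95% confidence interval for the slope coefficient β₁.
The 95% CI for β₁ is (1.9691, 2.7331)

Confidence interval for the slope:

The 95% CI for β₁ is: β̂₁ ± t*(α/2, n-2) × SE(β̂₁)

Step 1: Find critical t-value
- Confidence level = 0.95
- Degrees of freedom = n - 2 = 27 - 2 = 25
- t*(α/2, 25) = 2.0595

Step 2: Calculate margin of error
Margin = 2.0595 × 0.1855 = 0.3820

Step 3: Construct interval
CI = 2.3511 ± 0.3820
CI = (1.9691, 2.7331)

Interpretation: We are 95% confident that the true slope β₁ lies between 1.9691 and 2.7331.
The interval does not include 0, suggesting a significant linear relationship.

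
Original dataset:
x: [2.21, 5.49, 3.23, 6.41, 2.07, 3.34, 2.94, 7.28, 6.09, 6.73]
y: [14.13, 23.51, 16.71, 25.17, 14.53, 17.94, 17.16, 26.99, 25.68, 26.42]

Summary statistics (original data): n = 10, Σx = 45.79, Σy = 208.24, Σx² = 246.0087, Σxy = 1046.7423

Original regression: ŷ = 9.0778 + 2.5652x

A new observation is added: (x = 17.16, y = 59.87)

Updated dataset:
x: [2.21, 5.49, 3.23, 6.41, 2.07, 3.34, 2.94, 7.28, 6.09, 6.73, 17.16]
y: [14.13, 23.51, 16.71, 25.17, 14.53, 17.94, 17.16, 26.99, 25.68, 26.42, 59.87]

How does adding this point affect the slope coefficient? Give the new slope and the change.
New slope β₁ = 2.9950 versus 2.5652 before: a change of +0.4298 (+16.8%).

The new point has HIGH LEVERAGE: x = 17.16 is far from the original mean x̄ = 45.79/10 ≈ 4.58 (original range [2.07, 7.28]).

Step 1: Update the sums with the new point (n goes from 10 to 11)
Σx  = 45.79 + 17.16 = 62.95
Σy  = 208.24 + 59.87 = 268.11
Σx² = 246.0087 + 17.16² = 246.0087 + 294.4656 = 540.4743
Σxy = 1046.7423 + 17.16×59.87 = 1046.7423 + 1027.3692 = 2074.1115

Step 2: Recompute the slope with b₁ = (nΣxy − ΣxΣy) / (nΣx² − (Σx)²)
Numerator   = 11×2074.1115 − 62.95×268.11 = 22815.2265 − 16877.5245 = 5937.7020
Denominator = 11×540.4743 − 62.95² = 5945.2173 − 3962.7025 = 1982.5148
b₁(new) = 5937.7020 / 1982.5148 = 2.9950

(Same formula on the original sums: (10×1046.7423 − 45.79×208.24) / (10×246.0087 − 45.79²) = 932.1134 / 363.3629 = 2.5652, matching the given fit.)

Step 3: Change in slope
Δβ₁ = 2.9950 − 2.5652 = +0.4298
Relative change = +0.4298 / 2.5652 × 100% = +16.8%
→ the slope increases when the point is added.

A high-leverage point only changes the slope if it is off the original line; here y = 59.87 is above the original trend, so the slope increases.
In practice: investigate whether it comes from the same population as the rest of the sample; refit with and without it and report both if conclusions differ.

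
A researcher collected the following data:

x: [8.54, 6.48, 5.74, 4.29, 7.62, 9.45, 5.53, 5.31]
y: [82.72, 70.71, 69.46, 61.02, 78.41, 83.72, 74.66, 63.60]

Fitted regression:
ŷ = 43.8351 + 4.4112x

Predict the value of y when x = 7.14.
ŷ = 75.3311

Plug x = 7.14 into the fitted line:

ŷ = 43.8351 + 4.4112 × 7.14
ŷ = 43.8351 + 31.4960
ŷ = 75.3311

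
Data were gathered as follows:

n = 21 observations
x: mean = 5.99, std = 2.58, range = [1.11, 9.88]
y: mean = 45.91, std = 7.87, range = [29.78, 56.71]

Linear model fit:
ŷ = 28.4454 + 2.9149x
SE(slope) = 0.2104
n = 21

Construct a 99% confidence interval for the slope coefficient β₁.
The 99% CI for β₁ is (2.3130, 3.5168)

Confidence interval for the slope:

The 99% CI for β₁ is: β̂₁ ± t*(α/2, n-2) × SE(β̂₁)

Step 1: Find critical t-value
- Confidence level = 0.99
- Degrees of freedom = n - 2 = 21 - 2 = 19
- t*(α/2, 19) = 2.8609

Step 2: Calculate margin of error
Margin = 2.8609 × 0.2104 = 0.6019

Step 3: Construct interval
CI = 2.9149 ± 0.6019
CI = (2.3130, 3.5168)

Interpretation: intervals built this way capture the true β₁ in 99% of repeated samples; here the plausible range for the per-unit effect of x on y is 2.3130 to 3.5168.
Since 0 is outside the interval, a two-sided test at α = 0.01 would reject H₀: β₁ = 0.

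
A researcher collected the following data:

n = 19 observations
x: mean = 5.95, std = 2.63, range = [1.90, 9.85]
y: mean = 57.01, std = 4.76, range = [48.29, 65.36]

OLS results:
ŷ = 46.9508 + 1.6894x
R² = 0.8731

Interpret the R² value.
About 87.31% of the variability in y is accounted for by the regression on x (R² = 0.8731) — a strong linear fit.

R² (coefficient of determination) measures the proportion of variance in y explained by the regression model.

Here R² = 0.8731:
- Explained: 87.31% of the variation in y
- Unexplained (residual): 100% − 87.31% = 12.69%
- Rule of thumb (below 0.3 weak; 0.3 to below 0.7 moderate; 0.7 and above strong) → strong

Note: R² never decreases when predictors are added, so it should not be used alone to compare models of different size.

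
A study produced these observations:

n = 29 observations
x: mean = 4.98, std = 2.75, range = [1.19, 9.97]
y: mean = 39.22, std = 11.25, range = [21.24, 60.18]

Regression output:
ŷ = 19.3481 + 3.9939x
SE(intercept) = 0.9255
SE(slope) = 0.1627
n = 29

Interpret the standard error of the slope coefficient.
SE(slope) = 0.1627 measures the uncertainty in the estimated slope. The coefficient is estimated precisely (SE/|β̂₁| = 4.1%).

What SE measures:
- The standard error quantifies the sampling variability of the coefficient estimate
- It is the estimated standard deviation of β̂₁ across hypothetical repeated samples of the same size
- Smaller SE → more precise estimate

Relative precision:
- SE / |β̂₁| = 0.1627 / 3.9939 = 4.1%
- Rule of thumb (under 20%: precise; 20% to under 50%: moderately precise; 50% or more: imprecise) → precise

Link to interval estimation: a confidence interval for β₁ is β̂₁ ± t* × 0.1627, so SE sets the half-width per unit of t*.

What drives SE(β̂₁): wider spread of x values → smaller SE.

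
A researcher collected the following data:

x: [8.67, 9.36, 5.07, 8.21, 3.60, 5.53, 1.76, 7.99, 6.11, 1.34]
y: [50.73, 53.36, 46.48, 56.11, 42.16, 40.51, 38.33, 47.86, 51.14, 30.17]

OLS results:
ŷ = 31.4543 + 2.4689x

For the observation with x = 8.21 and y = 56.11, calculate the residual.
Residual = 4.3860

The residual is the difference between the actual value and the predicted value:

Residual = y - ŷ

Step 1: Calculate predicted value
ŷ = 31.4543 + 2.4689 × 8.21
ŷ = 51.7240

Step 2: Calculate residual
Residual = 56.11 - 51.7240
Residual = 4.3860

Sign check: y > ŷ, so the point is above the line and the fit underestimates here.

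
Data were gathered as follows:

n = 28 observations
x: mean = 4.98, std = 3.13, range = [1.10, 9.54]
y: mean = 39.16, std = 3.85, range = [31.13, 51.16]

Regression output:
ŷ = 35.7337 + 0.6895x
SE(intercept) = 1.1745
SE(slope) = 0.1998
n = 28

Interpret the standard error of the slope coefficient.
SE(slope) = 0.1998 measures the uncertainty in the estimated slope. The coefficient is estimated with moderate precision (SE/|β̂₁| = 29.0%).

SE(β̂₁) = 0.1998 says: if we drew many samples of n = 28 from the same population and refit each time, the fitted slopes would scatter with a standard deviation of roughly 0.1998 around the true β₁.

Relative precision:
- SE / |β̂₁| = 0.1998 / 0.6895 = 29.0%
- Rule of thumb (under 20%: precise; 20% to under 50%: moderately precise; 50% or more: imprecise) → moderately precise

Link to the t-test: t = β̂₁ / SE(β̂₁) = 0.6895 / 0.1998 = 3.4510, the statistic for H₀: β₁ = 0.

What drives SE(β̂₁): wider spread of x values → smaller SE; more residual scatter → larger SE; larger n (here n = 28) → smaller SE.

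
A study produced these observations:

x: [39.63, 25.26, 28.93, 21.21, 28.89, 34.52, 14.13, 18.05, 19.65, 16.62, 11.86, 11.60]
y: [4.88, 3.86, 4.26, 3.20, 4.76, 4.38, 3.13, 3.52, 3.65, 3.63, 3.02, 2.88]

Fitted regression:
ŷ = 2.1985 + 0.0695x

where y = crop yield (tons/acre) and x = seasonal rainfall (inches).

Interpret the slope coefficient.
For each additional inch of rainfall, predicted crop yield increases by approximately 0.0695 tons/acre.

β₁ = 0.0695 is the change in predicted crop yield (tons/acre) per additional inch of rainfall.

Interpretation:
- Rainfall up by 1 inch → predicted crop yield increases by 0.0695 tons/acre
- The effect is assumed constant over the observed range of x (linearity)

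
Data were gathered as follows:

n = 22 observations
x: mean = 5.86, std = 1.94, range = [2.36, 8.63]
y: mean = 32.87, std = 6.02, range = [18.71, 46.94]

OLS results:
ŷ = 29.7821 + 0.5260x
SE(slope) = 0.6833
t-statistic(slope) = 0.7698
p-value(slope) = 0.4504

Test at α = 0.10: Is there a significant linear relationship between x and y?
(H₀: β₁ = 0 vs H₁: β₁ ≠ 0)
Since p-value = 0.4504 ≥ α = 0.10, fail to reject H₀ — the slope is not significantly different from 0.

Hypothesis test for the slope coefficient:

H₀: β₁ = 0 (no linear relationship)
H₁: β₁ ≠ 0 (linear relationship exists)

Test statistic: t = β̂₁ / SE(β̂₁) = 0.5260 / 0.6833 = 0.7698

With df = 20, the two-sided p-value for |t| = 0.7698 is 0.4504.

Decision rule: reject H₀ if p-value < α.
p-value = 0.4504 ≥ α = 0.10 → fail to reject H₀.

Conclusion: the linear association between x and y is not significant at the 10% level.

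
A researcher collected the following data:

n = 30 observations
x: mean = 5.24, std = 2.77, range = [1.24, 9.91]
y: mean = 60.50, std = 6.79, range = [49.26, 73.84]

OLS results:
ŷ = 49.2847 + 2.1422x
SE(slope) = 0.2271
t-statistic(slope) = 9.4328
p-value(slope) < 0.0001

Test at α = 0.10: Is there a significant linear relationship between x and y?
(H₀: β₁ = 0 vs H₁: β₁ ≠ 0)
Reject H₀: p-value < 0.0001 < α = 0.10. The linear relationship is significant at the 10% level.

Hypothesis test for the slope coefficient:

H₀: β₁ = 0 (no linear relationship)
H₁: β₁ ≠ 0 (linear relationship exists)

Test statistic: t = β̂₁ / SE(β̂₁) = 2.1422 / 0.2271 = 9.4328

With df = 28, the two-sided p-value for |t| = 9.4328 is <0.0001.

Decision rule: reject H₀ if p-value < α.
p-value < 0.0001 < α = 0.10 → reject H₀.

At α = 0.10 the data do provide convincing evidence of a nonzero slope.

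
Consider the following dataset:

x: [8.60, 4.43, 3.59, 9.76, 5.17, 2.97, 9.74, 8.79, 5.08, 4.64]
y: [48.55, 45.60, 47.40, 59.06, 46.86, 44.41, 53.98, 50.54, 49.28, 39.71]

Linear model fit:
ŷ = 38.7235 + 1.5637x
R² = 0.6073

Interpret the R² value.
The model explains 60.73% of the variance in y (R² = 0.6073), leaving 39.27% unexplained; the fit is moderate.

R² = 1 − SS_res/SS_tot compares the residual scatter to the total scatter of y about its mean.

Here R² = 0.6073:
- Explained: 60.73% of the variation in y
- Unexplained (residual): 100% − 60.73% = 39.27%
- Rule of thumb (below 0.3 weak; 0.3 to below 0.7 moderate; 0.7 and above strong) → moderate

Note: R² never decreases when predictors are added, so it should not be used alone to compare models of different size.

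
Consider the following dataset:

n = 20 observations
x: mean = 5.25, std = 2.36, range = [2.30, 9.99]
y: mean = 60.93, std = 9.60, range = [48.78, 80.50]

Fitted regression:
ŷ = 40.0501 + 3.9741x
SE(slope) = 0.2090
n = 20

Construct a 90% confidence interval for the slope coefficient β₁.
The 90% CI for β₁ is (3.6117, 4.3365)

Confidence interval for the slope:

The 90% CI for β₁ is: β̂₁ ± t*(α/2, n-2) × SE(β̂₁)

Step 1: Find critical t-value
- Confidence level = 0.9
- Degrees of freedom = n - 2 = 20 - 2 = 18
- t*(α/2, 18) = 1.7341

Step 2: Calculate margin of error
Margin = 1.7341 × 0.2090 = 0.3624

Step 3: Construct interval
CI = 3.9741 ± 0.3624
CI = (3.6117, 4.3365)

Interpretation: each one-unit increase in x is associated with a change in mean y of between 3.6117 and 4.3365, with 90% confidence.
The interval does not include 0, suggesting a significant linear relationship.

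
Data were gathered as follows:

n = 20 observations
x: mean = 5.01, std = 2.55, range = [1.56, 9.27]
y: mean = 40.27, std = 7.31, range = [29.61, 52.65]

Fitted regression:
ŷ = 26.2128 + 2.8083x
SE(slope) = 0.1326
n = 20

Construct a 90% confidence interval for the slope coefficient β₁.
The 90% CI for β₁ is (2.5784, 3.0382)

Confidence interval for the slope:

The 90% CI for β₁ is: β̂₁ ± t*(α/2, n-2) × SE(β̂₁)

Step 1: Find critical t-value
- Confidence level = 0.9
- Degrees of freedom = n - 2 = 20 - 2 = 18
- t*(α/2, 18) = 1.7341

Step 2: Calculate margin of error
Margin = 1.7341 × 0.1326 = 0.2299

Step 3: Construct interval
CI = 2.8083 ± 0.2299
CI = (2.5784, 3.0382)

Interpretation: each one-unit increase in x is associated with a change in mean y of between 2.5784 and 3.0382, with 90% confidence.
Since 0 is outside the interval, a two-sided test at α = 0.10 would reject H₀: β₁ = 0.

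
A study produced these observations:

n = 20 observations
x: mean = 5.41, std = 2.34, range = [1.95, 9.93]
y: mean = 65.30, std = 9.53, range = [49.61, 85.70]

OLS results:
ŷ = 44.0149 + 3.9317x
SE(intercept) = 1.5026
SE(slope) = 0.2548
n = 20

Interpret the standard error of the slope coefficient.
SE(β̂₁) = 0.2548 is the estimated standard deviation of the slope estimate across repeated samples; relative to β̂₁ = 3.9317 that is 6.5%, a precise estimate.

What SE measures:
- The standard error quantifies the sampling variability of the coefficient estimate
- It is the estimated standard deviation of β̂₁ across hypothetical repeated samples of the same size
- Smaller SE → more precise estimate

Relative precision:
- SE / |β̂₁| = 0.2548 / 3.9317 = 6.5%
- Rule of thumb (under 20%: precise; 20% to under 50%: moderately precise; 50% or more: imprecise) → precise

Link to interval estimation: a confidence interval for β₁ is β̂₁ ± t* × 0.2548, so SE sets the half-width per unit of t*.

What drives SE(β̂₁): more residual scatter → larger SE.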